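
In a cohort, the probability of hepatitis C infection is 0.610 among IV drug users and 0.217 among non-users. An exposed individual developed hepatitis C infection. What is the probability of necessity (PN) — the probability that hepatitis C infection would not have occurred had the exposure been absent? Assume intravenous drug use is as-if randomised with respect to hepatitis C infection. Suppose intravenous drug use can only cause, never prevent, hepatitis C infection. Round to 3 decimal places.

PN ≈ 0.644

Let p₁ = 0.61, p₀ = 0.217.
Under exogeneity and monotonicity, PN = (p₁ − p₀) / p₁.
PN = (0.61 − 0.217) / 0.61 = 0.393 / 0.61 ≈ 0.6443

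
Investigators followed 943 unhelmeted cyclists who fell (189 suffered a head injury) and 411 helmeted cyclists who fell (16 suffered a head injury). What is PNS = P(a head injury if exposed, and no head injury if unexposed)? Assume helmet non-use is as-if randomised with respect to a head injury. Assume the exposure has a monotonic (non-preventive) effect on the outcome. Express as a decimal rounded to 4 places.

p₁ = P(outcome | exposed) = 189/943 = 0.20042
p₀ = P(outcome | unexposed) = 16/411 = 0.038929
Under exogeneity and monotonicity, PNS = p₁ − p₀.
PNS = 0.20042 − 0.038929 = 0.16149

PNS ≈ 0.1615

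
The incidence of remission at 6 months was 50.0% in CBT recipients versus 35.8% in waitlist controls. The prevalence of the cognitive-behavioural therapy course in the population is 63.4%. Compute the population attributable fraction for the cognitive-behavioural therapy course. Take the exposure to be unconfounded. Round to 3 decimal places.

p₁ = 0.5, p₀ = 0.358.
Overall risk P(Y=1) = π·p₁ + (1−π)·p₀ = 0.634×0.5 + 0.366×0.358 = 0.44803.
Under exogeneity, PAF = [P(Y=1) − p₀] / P(Y=1).
PAF = (0.44803 − 0.358) / 0.44803 ≈ 0.2009

PAF ≈ 0.201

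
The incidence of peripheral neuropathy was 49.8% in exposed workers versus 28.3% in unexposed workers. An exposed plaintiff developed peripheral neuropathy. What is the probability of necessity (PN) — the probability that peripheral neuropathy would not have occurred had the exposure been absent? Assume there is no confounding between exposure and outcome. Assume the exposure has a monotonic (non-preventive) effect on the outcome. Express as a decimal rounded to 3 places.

PN ≈ 0.432

p₁ = 0.498, p₀ = 0.283.
Under exogeneity and monotonicity, PN = (p₁ − p₀) / p₁.
PN = (0.498 − 0.283) / 0.498 = 0.215 / 0.498 ≈ 0.4317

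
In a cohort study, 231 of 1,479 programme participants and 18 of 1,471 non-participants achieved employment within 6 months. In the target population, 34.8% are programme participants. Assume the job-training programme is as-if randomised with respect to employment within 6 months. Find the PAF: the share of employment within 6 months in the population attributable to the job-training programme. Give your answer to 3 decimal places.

p₁ = P(outcome | exposed) = 231/1479 = 0.15619
p₀ = P(outcome | unexposed) = 18/1471 = 0.012237
Overall risk P(Y=1) = π·p₁ + (1−π)·p₀ = 0.348×0.15619 + 0.652×0.012237 = 0.062331.
Under exogeneity, PAF = [P(Y=1) − p₀] / P(Y=1).
PAF = (0.062331 − 0.012237) / 0.062331 ≈ 0.8037

PAF ≈ 0.804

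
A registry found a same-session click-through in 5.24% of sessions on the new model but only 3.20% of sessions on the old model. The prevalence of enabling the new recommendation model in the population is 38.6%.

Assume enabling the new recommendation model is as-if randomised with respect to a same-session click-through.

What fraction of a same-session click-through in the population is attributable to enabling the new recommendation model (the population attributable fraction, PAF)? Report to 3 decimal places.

p₁ = 0.0524, p₀ = 0.032.
Overall risk P(Y=1) = π·p₁ + (1−π)·p₀ = 0.386×0.0524 + 0.614×0.032 = 0.039874.
Under exogeneity, PAF = [P(Y=1) − p₀] / P(Y=1).
PAF = (0.039874 − 0.032) / 0.039874 ≈ 0.1975

PAF ≈ 0.197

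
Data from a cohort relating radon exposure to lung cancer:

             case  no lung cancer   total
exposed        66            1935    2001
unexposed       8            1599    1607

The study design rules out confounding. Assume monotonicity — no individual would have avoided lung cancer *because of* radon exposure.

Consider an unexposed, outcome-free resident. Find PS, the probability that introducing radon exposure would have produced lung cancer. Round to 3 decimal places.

PS ≈ 0.028

p₁ = P(outcome | exposed) = 66/2001 = 0.032984
p₀ = P(outcome | unexposed) = 8/1607 = 0.0049782
Under exogeneity and monotonicity, PS = (p₁ − p₀)/(1 − p₀).
PS = (0.032984 − 0.0049782) / 0.99502 ≈ 0.0281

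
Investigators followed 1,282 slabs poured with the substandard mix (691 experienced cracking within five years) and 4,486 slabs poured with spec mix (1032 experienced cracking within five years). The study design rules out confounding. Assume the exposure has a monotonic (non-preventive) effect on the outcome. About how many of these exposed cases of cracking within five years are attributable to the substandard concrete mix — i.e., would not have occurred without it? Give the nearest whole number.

p₁ = P(outcome | exposed) = 691/1282 = 0.539
p₀ = P(outcome | unexposed) = 1032/4486 = 0.23005
PN = (p₁ − p₀)/p₁ = (0.539 − 0.23005) / 0.539 ≈ 0.57319.
Attributable cases ≈ PN × (exposed cases) = 0.57319 × 691 ≈ 396.08.

about 396 cases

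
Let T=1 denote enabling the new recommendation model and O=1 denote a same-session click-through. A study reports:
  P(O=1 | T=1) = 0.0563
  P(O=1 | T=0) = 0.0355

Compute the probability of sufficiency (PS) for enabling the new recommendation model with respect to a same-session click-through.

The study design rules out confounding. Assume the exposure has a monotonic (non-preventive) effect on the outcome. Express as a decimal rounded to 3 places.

PS ≈ 0.022

Let p₁ = 0.0563, p₀ = 0.0355.
Under exogeneity and monotonicity, PS = (p₁ − p₀) / (1 − p₀).
PS = (0.0563 − 0.0355) / (1 − 0.0355) = 0.0208 / 0.9645 ≈ 0.0216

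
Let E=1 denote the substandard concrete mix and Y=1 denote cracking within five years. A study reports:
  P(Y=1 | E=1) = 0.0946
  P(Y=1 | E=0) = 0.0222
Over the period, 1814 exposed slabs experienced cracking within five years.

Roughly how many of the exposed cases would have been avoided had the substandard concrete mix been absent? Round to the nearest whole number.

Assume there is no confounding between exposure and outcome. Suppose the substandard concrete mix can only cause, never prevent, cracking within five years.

about 1388 cases

Let p₁ = 0.0946, p₀ = 0.0222.
PN = (p₁ − p₀)/p₁ = (0.0946 − 0.0222) / 0.0946 ≈ 0.76533.
Attributable cases ≈ PN × (exposed cases) = 0.76533 × 1814 ≈ 1388.30.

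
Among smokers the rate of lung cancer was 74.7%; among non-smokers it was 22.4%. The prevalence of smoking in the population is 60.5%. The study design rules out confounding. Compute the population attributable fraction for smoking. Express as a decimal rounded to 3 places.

PAF ≈ 0.586

p₁ = 0.747, p₀ = 0.224.
Overall risk P(Y=1) = π·p₁ + (1−π)·p₀ = 0.605×0.747 + 0.395×0.224 = 0.54041.
Under exogeneity, PAF = [P(Y=1) − p₀] / P(Y=1).
PAF = (0.54041 − 0.224) / 0.54041 ≈ 0.5855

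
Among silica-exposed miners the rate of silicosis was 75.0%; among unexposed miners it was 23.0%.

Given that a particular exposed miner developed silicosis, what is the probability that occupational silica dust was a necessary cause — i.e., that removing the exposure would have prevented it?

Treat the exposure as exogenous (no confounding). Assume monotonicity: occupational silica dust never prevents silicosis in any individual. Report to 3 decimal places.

p₁ = 0.75, p₀ = 0.23.
Under exogeneity and monotonicity, PN = (p₁ − p₀) / p₁.
PN = (0.75 − 0.23) / 0.75 = 0.52 / 0.75 ≈ 0.6933

PN ≈ 0.693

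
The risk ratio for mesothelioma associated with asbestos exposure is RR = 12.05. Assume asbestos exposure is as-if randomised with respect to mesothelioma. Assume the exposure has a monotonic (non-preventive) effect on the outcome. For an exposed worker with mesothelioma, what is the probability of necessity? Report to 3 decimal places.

Under exogeneity and monotonicity, PN = (RR − 1) / RR = 1 − 1/RR.
PN = (12.05 − 1) / 12.05 = 11.05 / 12.05 ≈ 0.9170

PN ≈ 0.917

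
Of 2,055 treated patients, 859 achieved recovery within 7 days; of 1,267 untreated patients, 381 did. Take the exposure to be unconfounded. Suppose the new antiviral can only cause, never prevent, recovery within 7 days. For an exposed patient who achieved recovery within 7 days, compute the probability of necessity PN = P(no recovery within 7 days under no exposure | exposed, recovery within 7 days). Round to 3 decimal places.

p₁ = P(outcome | exposed) = 859/2055 = 0.418
p₀ = P(outcome | unexposed) = 381/1267 = 0.30071
Under exogeneity and monotonicity, PN = (p₁ − p₀) / p₁.
PN = (0.418 − 0.30071) / 0.418 = 0.11729 / 0.418 ≈ 0.2806

PN ≈ 0.281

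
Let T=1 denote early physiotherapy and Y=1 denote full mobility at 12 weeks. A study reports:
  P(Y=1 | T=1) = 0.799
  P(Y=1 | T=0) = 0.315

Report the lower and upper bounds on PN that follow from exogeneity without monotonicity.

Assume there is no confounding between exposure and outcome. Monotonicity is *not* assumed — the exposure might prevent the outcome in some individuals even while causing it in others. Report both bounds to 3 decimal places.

Let p₁ = 0.799, p₀ = 0.315.
Under exogeneity alone the bounds on PN are max{0,(p₁−p₀)/p₁} ≤ PN ≤ min{1,(1−p₀)/p₁}.
  lower = (p₁ − p₀)/p₁ = 0.484 / 0.799 ≈ 0.6058
  upper = min{1, (1 − p₀)/p₁} = 0.685 / 0.799 ≈ 0.8573

0.606 ≤ PN ≤ 0.857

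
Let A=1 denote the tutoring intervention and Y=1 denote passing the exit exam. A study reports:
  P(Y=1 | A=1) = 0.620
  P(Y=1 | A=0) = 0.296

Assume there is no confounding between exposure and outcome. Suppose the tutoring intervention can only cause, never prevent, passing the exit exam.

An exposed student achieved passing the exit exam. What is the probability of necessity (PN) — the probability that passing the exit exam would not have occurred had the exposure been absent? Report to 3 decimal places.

Let p₁ = 0.62, p₀ = 0.296.
Under exogeneity and monotonicity, PN = (p₁ − p₀) / p₁.
PN = (0.62 − 0.296) / 0.62 = 0.324 / 0.62 ≈ 0.5226

PN ≈ 0.523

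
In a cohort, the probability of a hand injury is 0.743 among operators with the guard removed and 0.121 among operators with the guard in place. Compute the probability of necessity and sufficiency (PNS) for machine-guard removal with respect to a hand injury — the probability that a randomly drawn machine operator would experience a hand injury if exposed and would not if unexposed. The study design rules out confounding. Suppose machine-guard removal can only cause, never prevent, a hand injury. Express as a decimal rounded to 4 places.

PNS ≈ 0.6220

Let p₁ = 0.743, p₀ = 0.121.
Under exogeneity and monotonicity, PNS = p₁ − p₀.
PNS = 0.743 − 0.121 = 0.622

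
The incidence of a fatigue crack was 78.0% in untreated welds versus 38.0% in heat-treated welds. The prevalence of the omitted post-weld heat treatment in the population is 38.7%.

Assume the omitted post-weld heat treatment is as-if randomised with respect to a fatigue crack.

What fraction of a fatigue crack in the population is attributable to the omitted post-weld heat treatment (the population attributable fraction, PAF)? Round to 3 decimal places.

PAF ≈ 0.289

p₁ = 0.78, p₀ = 0.38.
Overall risk P(Y=1) = π·p₁ + (1−π)·p₀ = 0.387×0.78 + 0.613×0.38 = 0.5348.
Under exogeneity, PAF = [P(Y=1) − p₀] / P(Y=1).
PAF = (0.5348 − 0.38) / 0.5348 ≈ 0.2895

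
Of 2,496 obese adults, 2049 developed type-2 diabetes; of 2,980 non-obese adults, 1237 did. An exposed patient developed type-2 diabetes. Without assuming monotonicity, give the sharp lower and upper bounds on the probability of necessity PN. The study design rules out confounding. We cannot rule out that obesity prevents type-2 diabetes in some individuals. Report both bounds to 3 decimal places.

p₁ = P(outcome | exposed) = 2049/2496 = 0.82091
p₀ = P(outcome | unexposed) = 1237/2980 = 0.4151
Under exogeneity alone the bounds on PN are max{0,(p₁−p₀)/p₁} ≤ PN ≤ min{1,(1−p₀)/p₁}.
  lower = (p₁ − p₀)/p₁ = 0.40581 / 0.82091 ≈ 0.4943
  upper = min{1, (1 − p₀)/p₁} = 0.5849 / 0.82091 ≈ 0.7125

0.494 ≤ PN ≤ 0.712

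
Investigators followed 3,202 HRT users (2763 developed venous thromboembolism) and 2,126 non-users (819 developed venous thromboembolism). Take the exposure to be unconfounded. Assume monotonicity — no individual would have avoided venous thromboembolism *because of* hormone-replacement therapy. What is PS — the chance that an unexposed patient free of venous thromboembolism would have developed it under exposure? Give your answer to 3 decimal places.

p₁ = P(outcome | exposed) = 2763/3202 = 0.8629
p₀ = P(outcome | unexposed) = 819/2126 = 0.38523
Under exogeneity and monotonicity, PS = (p₁ − p₀) / (1 − p₀).
PS = (0.8629 − 0.38523) / (1 − 0.38523) = 0.47767 / 0.61477 ≈ 0.7770

PS ≈ 0.777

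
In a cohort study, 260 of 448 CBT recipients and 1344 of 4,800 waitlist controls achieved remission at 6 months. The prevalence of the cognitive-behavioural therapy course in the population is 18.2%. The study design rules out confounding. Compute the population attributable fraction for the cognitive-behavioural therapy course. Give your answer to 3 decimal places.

PAF ≈ 0.163

p₁ = P(outcome | exposed) = 260/448 = 0.58036
p₀ = P(outcome | unexposed) = 1344/4800 = 0.28
Overall risk P(Y=1) = π·p₁ + (1−π)·p₀ = 0.182×0.58036 + 0.818×0.28 = 0.33467.
Under exogeneity, PAF = [P(Y=1) − p₀] / P(Y=1).
PAF = (0.33467 − 0.28) / 0.33467 ≈ 0.1633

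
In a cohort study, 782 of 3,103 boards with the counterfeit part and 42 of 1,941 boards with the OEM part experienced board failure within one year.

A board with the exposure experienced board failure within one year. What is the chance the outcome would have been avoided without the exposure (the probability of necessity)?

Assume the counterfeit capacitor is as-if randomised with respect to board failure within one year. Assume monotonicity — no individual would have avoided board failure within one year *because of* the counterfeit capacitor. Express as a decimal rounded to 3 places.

p₁ = P(outcome | exposed) = 782/3103 = 0.25201
p₀ = P(outcome | unexposed) = 42/1941 = 0.021638
Under exogeneity and monotonicity, PN = (p₁ − p₀) / p₁.
PN = (0.25201 − 0.021638) / 0.25201 = 0.23038 / 0.25201 ≈ 0.9141

PN ≈ 0.914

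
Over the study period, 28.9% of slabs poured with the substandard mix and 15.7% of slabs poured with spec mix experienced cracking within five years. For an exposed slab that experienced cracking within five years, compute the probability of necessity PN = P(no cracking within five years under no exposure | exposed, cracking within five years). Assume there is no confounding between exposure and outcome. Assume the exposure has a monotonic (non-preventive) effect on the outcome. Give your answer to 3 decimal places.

p₁ = 0.289, p₀ = 0.157.
Under exogeneity and monotonicity, PN = (p₁ − p₀) / p₁.
PN = (0.289 − 0.157) / 0.289 = 0.132 / 0.289 ≈ 0.4567

PN ≈ 0.457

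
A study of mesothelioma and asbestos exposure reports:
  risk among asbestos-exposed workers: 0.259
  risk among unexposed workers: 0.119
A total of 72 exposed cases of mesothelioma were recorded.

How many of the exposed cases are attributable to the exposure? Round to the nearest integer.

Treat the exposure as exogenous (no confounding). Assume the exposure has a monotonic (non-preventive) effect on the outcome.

Let p₁ = 0.259, p₀ = 0.119.
PN = (p₁ − p₀)/p₁ = (0.259 − 0.119) / 0.259 ≈ 0.54054.
Attributable cases ≈ PN × (exposed cases) = 0.54054 × 72 ≈ 38.92.

about 39 cases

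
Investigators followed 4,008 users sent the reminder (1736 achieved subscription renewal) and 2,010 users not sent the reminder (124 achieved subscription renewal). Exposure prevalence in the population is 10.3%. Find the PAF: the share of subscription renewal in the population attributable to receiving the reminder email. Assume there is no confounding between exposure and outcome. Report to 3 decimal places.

p₁ = P(outcome | exposed) = 1736/4008 = 0.43313
p₀ = P(outcome | unexposed) = 124/2010 = 0.061692
Overall risk P(Y=1) = π·p₁ + (1−π)·p₀ = 0.103×0.43313 + 0.897×0.061692 = 0.09995.
Under exogeneity, PAF = [P(Y=1) − p₀] / P(Y=1).
PAF = (0.09995 − 0.061692) / 0.09995 ≈ 0.3828

PAF ≈ 0.383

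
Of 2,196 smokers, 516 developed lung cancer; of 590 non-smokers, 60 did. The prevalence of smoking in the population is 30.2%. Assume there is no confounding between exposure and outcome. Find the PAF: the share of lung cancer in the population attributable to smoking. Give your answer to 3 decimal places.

PAF ≈ 0.284

p₁ = P(outcome | exposed) = 516/2196 = 0.23497
p₀ = P(outcome | unexposed) = 60/590 = 0.10169
Overall risk P(Y=1) = π·p₁ + (1−π)·p₀ = 0.302×0.23497 + 0.698×0.10169 = 0.14194.
Under exogeneity, PAF = [P(Y=1) − p₀] / P(Y=1).
PAF = (0.14194 − 0.10169) / 0.14194 ≈ 0.2836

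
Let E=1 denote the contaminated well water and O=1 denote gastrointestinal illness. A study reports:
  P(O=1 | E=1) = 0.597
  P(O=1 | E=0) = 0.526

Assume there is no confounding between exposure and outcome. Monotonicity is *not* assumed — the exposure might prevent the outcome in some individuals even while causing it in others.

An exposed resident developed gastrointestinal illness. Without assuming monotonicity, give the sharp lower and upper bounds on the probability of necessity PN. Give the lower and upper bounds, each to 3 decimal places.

0.119 ≤ PN ≤ 0.794

Let p₁ = 0.597, p₀ = 0.526.
Under exogeneity alone the bounds on PN are max{0,(p₁−p₀)/p₁} ≤ PN ≤ min{1,(1−p₀)/p₁}.
  lower = (p₁ − p₀)/p₁ = 0.071 / 0.597 ≈ 0.1189
  upper = min{1, (1 − p₀)/p₁} = 0.474 / 0.597 ≈ 0.7940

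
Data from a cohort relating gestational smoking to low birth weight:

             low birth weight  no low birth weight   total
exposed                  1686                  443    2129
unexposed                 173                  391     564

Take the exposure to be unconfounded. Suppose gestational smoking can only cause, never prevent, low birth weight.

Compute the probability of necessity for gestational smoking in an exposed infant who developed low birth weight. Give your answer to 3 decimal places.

PN ≈ 0.613

p₁ = P(outcome | exposed) = 1686/2129 = 0.79192
p₀ = P(outcome | unexposed) = 173/564 = 0.30674
Under exogeneity and monotonicity, PN = (p₁ − p₀)/p₁.
PN = (0.79192 − 0.30674) / 0.79192 ≈ 0.6127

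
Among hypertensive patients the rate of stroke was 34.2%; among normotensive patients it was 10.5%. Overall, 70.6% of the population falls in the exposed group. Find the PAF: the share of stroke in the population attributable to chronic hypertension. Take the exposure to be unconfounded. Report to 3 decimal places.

p₁ = 0.342, p₀ = 0.105.
Overall risk P(Y=1) = π·p₁ + (1−π)·p₀ = 0.706×0.342 + 0.294×0.105 = 0.27232.
Under exogeneity, PAF = [P(Y=1) − p₀] / P(Y=1).
PAF = (0.27232 − 0.105) / 0.27232 ≈ 0.6144

PAF ≈ 0.614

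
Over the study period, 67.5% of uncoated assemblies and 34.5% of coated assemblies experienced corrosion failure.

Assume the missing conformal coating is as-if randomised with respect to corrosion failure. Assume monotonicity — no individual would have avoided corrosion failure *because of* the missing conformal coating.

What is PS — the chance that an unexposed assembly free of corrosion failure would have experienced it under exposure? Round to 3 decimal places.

PS ≈ 0.504

p₁ = 0.675, p₀ = 0.345.
Under exogeneity and monotonicity, PS = (p₁ − p₀) / (1 − p₀).
PS = (0.675 − 0.345) / (1 − 0.345) = 0.33 / 0.655 ≈ 0.5038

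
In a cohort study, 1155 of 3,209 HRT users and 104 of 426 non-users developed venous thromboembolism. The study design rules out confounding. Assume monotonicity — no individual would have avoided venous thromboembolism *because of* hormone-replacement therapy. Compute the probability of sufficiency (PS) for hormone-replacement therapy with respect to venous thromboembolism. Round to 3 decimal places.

PS ≈ 0.153

p₁ = P(outcome | exposed) = 1155/3209 = 0.35993
p₀ = P(outcome | unexposed) = 104/426 = 0.24413
Under exogeneity and monotonicity, PS = (p₁ − p₀) / (1 − p₀).
PS = (0.35993 − 0.24413) / (1 − 0.24413) = 0.11579 / 0.75587 ≈ 0.1532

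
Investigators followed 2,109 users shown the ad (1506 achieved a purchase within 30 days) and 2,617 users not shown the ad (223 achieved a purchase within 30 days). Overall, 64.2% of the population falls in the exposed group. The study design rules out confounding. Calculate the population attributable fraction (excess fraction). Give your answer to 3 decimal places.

p₁ = P(outcome | exposed) = 1506/2109 = 0.71408
p₀ = P(outcome | unexposed) = 223/2617 = 0.085212
Overall risk P(Y=1) = π·p₁ + (1−π)·p₀ = 0.642×0.71408 + 0.358×0.085212 = 0.48895.
Under exogeneity, PAF = [P(Y=1) − p₀] / P(Y=1).
PAF = (0.48895 − 0.085212) / 0.48895 ≈ 0.8257

PAF ≈ 0.826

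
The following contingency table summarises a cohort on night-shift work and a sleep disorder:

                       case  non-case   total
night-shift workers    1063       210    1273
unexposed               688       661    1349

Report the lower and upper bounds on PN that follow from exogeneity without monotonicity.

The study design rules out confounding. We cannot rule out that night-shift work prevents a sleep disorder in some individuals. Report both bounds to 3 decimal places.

0.389 ≤ PN ≤ 0.587

p₁ = P(outcome | exposed) = 1063/1273 = 0.83504
p₀ = P(outcome | unexposed) = 688/1349 = 0.51001
Under exogeneity alone the bounds on PN are max{0,(p₁−p₀)/p₁} ≤ PN ≤ min{1,(1−p₀)/p₁}.
  lower = (p₁ − p₀)/p₁ = 0.32503 / 0.83504 ≈ 0.3892
  upper = min{1, (1 − p₀)/p₁} = 0.48999 / 0.83504 ≈ 0.5868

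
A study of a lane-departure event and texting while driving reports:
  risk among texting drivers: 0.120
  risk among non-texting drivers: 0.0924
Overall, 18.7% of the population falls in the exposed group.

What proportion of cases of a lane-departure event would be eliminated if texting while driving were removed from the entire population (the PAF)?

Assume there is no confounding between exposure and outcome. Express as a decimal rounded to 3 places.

PAF ≈ 0.053

Let p₁ = 0.12, p₀ = 0.0924.
Overall risk P(Y=1) = π·p₁ + (1−π)·p₀ = 0.187×0.12 + 0.813×0.0924 = 0.097561.
Under exogeneity, PAF = [P(Y=1) − p₀] / P(Y=1).
PAF = (0.097561 − 0.0924) / 0.097561 ≈ 0.0529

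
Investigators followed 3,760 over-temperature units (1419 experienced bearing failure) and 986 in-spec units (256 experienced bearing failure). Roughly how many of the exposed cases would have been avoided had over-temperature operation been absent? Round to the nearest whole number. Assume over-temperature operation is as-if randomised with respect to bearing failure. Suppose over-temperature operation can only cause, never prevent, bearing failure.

p₁ = P(outcome | exposed) = 1419/3760 = 0.37739
p₀ = P(outcome | unexposed) = 256/986 = 0.25963
PN = (p₁ − p₀)/p₁ = (0.37739 − 0.25963) / 0.37739 ≈ 0.31203.
Attributable cases ≈ PN × (exposed cases) = 0.31203 × 1419 ≈ 442.77.

about 443 cases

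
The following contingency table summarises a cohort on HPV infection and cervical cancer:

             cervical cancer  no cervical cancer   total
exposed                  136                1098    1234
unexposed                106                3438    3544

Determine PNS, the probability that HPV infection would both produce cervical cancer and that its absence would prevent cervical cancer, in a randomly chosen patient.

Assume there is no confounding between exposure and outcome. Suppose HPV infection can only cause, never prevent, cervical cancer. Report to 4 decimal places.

p₁ = P(outcome | exposed) = 136/1234 = 0.11021
p₀ = P(outcome | unexposed) = 106/3544 = 0.02991
Under exogeneity and monotonicity, PNS = p₁ − p₀.
PNS = 0.11021 − 0.02991 = 0.080301

PNS ≈ 0.0803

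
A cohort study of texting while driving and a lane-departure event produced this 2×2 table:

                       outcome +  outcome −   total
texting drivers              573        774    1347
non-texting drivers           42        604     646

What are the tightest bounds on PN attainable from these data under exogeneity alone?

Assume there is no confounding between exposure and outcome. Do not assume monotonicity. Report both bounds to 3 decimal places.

p₁ = P(outcome | exposed) = 573/1347 = 0.42539
p₀ = P(outcome | unexposed) = 42/646 = 0.065015
Under exogeneity alone the bounds on PN are max{0,(p₁−p₀)/p₁} ≤ PN ≤ min{1,(1−p₀)/p₁}.
  lower = (p₁ − p₀)/p₁ = 0.36037 / 0.42539 ≈ 0.8472
  upper = min{1, (1 − p₀)/p₁} = 0.93498 / 0.42539 ≈ 2.1979 → capped at 1

0.847 ≤ PN ≤ 1.000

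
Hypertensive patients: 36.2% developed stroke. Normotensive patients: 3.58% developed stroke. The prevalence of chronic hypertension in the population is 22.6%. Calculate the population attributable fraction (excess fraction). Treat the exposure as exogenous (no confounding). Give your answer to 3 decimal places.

PAF ≈ 0.673

p₁ = 0.362, p₀ = 0.0358.
Overall risk P(Y=1) = π·p₁ + (1−π)·p₀ = 0.226×0.362 + 0.774×0.0358 = 0.10952.
Under exogeneity, PAF = [P(Y=1) − p₀] / P(Y=1).
PAF = (0.10952 − 0.0358) / 0.10952 ≈ 0.6731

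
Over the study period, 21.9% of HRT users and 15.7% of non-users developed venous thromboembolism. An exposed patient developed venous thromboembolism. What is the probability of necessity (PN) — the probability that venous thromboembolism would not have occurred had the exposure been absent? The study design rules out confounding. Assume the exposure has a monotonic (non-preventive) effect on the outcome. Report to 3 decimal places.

p₁ = 0.219, p₀ = 0.157.
Under exogeneity and monotonicity, PN = (p₁ − p₀) / p₁.
PN = (0.219 − 0.157) / 0.219 = 0.062 / 0.219 ≈ 0.2831

PN ≈ 0.283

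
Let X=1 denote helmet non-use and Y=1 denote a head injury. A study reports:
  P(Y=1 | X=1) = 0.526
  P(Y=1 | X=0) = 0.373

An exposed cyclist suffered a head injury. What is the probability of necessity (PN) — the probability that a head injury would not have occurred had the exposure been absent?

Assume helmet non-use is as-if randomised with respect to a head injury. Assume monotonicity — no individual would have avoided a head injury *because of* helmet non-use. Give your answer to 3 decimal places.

Let p₁ = 0.526, p₀ = 0.373.
Under exogeneity and monotonicity, PN = (p₁ − p₀) / p₁.
PN = (0.526 − 0.373) / 0.526 = 0.153 / 0.526 ≈ 0.2909

PN ≈ 0.291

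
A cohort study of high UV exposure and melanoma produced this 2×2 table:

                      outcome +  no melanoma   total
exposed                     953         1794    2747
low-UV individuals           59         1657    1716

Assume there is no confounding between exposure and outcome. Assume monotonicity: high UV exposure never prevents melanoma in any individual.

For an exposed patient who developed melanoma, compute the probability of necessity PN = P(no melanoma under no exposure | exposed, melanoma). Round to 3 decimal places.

PN ≈ 0.901

p₁ = P(outcome | exposed) = 953/2747 = 0.34692
p₀ = P(outcome | unexposed) = 59/1716 = 0.034382
Under exogeneity and monotonicity, PN = (p₁ − p₀) / p₁.
PN = (0.34692 − 0.034382) / 0.34692 = 0.31254 / 0.34692 ≈ 0.9009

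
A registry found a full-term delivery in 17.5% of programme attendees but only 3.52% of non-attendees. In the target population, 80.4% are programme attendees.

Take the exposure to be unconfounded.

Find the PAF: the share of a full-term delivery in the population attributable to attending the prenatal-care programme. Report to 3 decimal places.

PAF ≈ 0.762

p₁ = 0.175, p₀ = 0.0352.
Overall risk P(Y=1) = π·p₁ + (1−π)·p₀ = 0.804×0.175 + 0.196×0.0352 = 0.1476.
Under exogeneity, PAF = [P(Y=1) − p₀] / P(Y=1).
PAF = (0.1476 − 0.0352) / 0.1476 ≈ 0.7615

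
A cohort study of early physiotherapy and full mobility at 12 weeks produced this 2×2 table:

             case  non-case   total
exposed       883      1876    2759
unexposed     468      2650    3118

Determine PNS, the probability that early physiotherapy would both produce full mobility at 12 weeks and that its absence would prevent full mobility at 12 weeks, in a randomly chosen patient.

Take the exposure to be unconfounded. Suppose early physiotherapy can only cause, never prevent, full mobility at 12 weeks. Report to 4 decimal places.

PNS ≈ 0.1699

p₁ = P(outcome | exposed) = 883/2759 = 0.32004
p₀ = P(outcome | unexposed) = 468/3118 = 0.1501
Under exogeneity and monotonicity, PNS = p₁ − p₀.
PNS = 0.32004 − 0.1501 = 0.16995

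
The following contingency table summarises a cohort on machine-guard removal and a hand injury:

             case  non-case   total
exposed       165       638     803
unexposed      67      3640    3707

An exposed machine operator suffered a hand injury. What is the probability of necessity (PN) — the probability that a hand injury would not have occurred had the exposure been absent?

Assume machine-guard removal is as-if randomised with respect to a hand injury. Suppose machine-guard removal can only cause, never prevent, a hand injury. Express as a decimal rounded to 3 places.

PN ≈ 0.912

p₁ = P(outcome | exposed) = 165/803 = 0.20548
p₀ = P(outcome | unexposed) = 67/3707 = 0.018074
Under exogeneity and monotonicity, PN = (p₁ − p₀) / p₁.
PN = (0.20548 − 0.018074) / 0.20548 = 0.18741 / 0.20548 ≈ 0.9120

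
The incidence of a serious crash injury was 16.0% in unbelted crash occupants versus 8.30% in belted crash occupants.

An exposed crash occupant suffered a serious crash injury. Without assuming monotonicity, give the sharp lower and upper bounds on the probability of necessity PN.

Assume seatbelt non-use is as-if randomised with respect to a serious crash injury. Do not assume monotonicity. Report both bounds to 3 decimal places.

p₁ = 0.16, p₀ = 0.083.
Under exogeneity alone the bounds on PN are max{0,(p₁−p₀)/p₁} ≤ PN ≤ min{1,(1−p₀)/p₁}.
  lower = (p₁ − p₀)/p₁ = 0.077 / 0.16 ≈ 0.4813
  upper = min{1, (1 − p₀)/p₁} = 0.917 / 0.16 ≈ 5.7313 → capped at 1

0.481 ≤ PN ≤ 1.000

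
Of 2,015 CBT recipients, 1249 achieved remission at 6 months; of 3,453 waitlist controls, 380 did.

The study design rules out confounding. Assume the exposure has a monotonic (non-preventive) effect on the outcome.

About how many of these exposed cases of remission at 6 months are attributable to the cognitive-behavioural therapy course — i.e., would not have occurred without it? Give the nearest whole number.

about 1027 cases

p₁ = P(outcome | exposed) = 1249/2015 = 0.61985
p₀ = P(outcome | unexposed) = 380/3453 = 0.11005
PN = (p₁ − p₀)/p₁ = (0.61985 − 0.11005) / 0.61985 ≈ 0.82246.
Attributable cases ≈ PN × (exposed cases) = 0.82246 × 1249 ≈ 1027.25.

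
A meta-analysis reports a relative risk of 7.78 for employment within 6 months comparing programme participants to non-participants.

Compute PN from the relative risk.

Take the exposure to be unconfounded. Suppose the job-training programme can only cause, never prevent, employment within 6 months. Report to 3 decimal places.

PN ≈ 0.871

Under exogeneity and monotonicity, PN = (RR − 1) / RR = 1 − 1/RR.
PN = (7.78 − 1) / 7.78 = 6.78 / 7.78 ≈ 0.8715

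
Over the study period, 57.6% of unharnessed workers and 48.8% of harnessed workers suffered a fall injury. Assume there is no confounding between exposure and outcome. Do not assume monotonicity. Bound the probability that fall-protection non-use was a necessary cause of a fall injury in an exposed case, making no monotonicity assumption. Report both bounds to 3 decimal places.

0.153 ≤ PN ≤ 0.889

p₁ = 0.576, p₀ = 0.488.
Under exogeneity alone the bounds on PN are max{0,(p₁−p₀)/p₁} ≤ PN ≤ min{1,(1−p₀)/p₁}.
  lower = (p₁ − p₀)/p₁ = 0.088 / 0.576 ≈ 0.1528
  upper = min{1, (1 − p₀)/p₁} = 0.512 / 0.576 ≈ 0.8889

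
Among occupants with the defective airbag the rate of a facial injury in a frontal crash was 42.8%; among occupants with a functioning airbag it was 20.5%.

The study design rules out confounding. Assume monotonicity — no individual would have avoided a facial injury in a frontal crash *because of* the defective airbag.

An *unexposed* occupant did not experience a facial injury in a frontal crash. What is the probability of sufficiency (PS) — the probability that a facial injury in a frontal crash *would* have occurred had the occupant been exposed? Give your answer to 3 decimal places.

p₁ = 0.428, p₀ = 0.205.
Under exogeneity and monotonicity, PS = (p₁ − p₀) / (1 − p₀).
PS = (0.428 − 0.205) / (1 − 0.205) = 0.223 / 0.795 ≈ 0.2805

PS ≈ 0.281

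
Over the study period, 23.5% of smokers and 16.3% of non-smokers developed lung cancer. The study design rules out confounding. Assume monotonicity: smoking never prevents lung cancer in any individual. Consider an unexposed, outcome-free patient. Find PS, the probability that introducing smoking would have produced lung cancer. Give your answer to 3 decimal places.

p₁ = 0.235, p₀ = 0.163.
Under exogeneity and monotonicity, PS = (p₁ − p₀) / (1 − p₀).
PS = (0.235 − 0.163) / (1 − 0.163) = 0.072 / 0.837 ≈ 0.0860

PS ≈ 0.086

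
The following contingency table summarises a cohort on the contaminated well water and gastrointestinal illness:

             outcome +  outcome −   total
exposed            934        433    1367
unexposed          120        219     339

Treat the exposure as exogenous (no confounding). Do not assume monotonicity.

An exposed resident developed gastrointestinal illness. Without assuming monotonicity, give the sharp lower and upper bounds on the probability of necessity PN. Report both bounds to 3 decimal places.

p₁ = P(outcome | exposed) = 934/1367 = 0.68325
p₀ = P(outcome | unexposed) = 120/339 = 0.35398
Under exogeneity alone the bounds on PN are max{0,(p₁−p₀)/p₁} ≤ PN ≤ min{1,(1−p₀)/p₁}.
  lower = (p₁ − p₀)/p₁ = 0.32927 / 0.68325 ≈ 0.4819
  upper = min{1, (1 − p₀)/p₁} = 0.64602 / 0.68325 ≈ 0.9455

0.482 ≤ PN ≤ 0.946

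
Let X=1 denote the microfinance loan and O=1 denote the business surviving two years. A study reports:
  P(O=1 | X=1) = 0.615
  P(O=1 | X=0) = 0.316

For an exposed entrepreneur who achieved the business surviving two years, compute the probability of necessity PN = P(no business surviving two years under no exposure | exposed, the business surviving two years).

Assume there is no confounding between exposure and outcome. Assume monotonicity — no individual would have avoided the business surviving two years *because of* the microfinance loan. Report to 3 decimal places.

PN ≈ 0.486

Let p₁ = 0.615, p₀ = 0.316.
Under exogeneity and monotonicity, PN = (p₁ − p₀) / p₁.
PN = (0.615 − 0.316) / 0.615 = 0.299 / 0.615 ≈ 0.4862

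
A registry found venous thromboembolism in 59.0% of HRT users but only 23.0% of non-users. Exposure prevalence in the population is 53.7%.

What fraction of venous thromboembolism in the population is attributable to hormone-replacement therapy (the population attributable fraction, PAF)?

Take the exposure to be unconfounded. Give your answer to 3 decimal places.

PAF ≈ 0.457

p₁ = 0.59, p₀ = 0.23.
Overall risk P(Y=1) = π·p₁ + (1−π)·p₀ = 0.537×0.59 + 0.463×0.23 = 0.42332.
Under exogeneity, PAF = [P(Y=1) − p₀] / P(Y=1).
PAF = (0.42332 − 0.23) / 0.42332 ≈ 0.4567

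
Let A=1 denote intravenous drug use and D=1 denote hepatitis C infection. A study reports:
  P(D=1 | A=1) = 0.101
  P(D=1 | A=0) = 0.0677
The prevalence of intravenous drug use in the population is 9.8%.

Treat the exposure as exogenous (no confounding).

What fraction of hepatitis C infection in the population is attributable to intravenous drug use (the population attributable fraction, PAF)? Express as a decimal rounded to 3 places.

Let p₁ = 0.101, p₀ = 0.0677.
Overall risk P(Y=1) = π·p₁ + (1−π)·p₀ = 0.098×0.101 + 0.902×0.0677 = 0.070963.
Under exogeneity, PAF = [P(Y=1) − p₀] / P(Y=1).
PAF = (0.070963 − 0.0677) / 0.070963 ≈ 0.0460

PAF ≈ 0.046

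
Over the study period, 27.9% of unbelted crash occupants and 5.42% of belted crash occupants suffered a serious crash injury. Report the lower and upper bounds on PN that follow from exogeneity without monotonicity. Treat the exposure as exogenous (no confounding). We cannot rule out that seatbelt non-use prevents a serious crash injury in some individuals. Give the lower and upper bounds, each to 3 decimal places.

p₁ = 0.279, p₀ = 0.0542.
Under exogeneity alone the bounds on PN are max{0,(p₁−p₀)/p₁} ≤ PN ≤ min{1,(1−p₀)/p₁}.
  lower = (p₁ − p₀)/p₁ = 0.2248 / 0.279 ≈ 0.8057
  upper = min{1, (1 − p₀)/p₁} = 0.9458 / 0.279 ≈ 3.3900 → capped at 1

0.806 ≤ PN ≤ 1.000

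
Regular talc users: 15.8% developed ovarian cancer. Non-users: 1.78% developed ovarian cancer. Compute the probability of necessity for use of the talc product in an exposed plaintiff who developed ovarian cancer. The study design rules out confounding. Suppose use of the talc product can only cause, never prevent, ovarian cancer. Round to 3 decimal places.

PN ≈ 0.887

p₁ = 0.158, p₀ = 0.0178.
Under exogeneity and monotonicity, PN = (p₁ − p₀) / p₁.
PN = (0.158 − 0.0178) / 0.158 = 0.1402 / 0.158 ≈ 0.8873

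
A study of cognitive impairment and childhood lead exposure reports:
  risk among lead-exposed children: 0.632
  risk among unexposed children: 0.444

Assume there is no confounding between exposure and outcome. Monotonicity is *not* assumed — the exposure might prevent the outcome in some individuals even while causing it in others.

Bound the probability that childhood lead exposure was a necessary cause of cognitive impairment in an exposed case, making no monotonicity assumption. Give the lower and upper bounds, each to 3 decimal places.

Let p₁ = 0.632, p₀ = 0.444.
Under exogeneity alone the bounds on PN are max{0,(p₁−p₀)/p₁} ≤ PN ≤ min{1,(1−p₀)/p₁}.
  lower = (p₁ − p₀)/p₁ = 0.188 / 0.632 ≈ 0.2975
  upper = min{1, (1 − p₀)/p₁} = 0.556 / 0.632 ≈ 0.8797

0.297 ≤ PN ≤ 0.880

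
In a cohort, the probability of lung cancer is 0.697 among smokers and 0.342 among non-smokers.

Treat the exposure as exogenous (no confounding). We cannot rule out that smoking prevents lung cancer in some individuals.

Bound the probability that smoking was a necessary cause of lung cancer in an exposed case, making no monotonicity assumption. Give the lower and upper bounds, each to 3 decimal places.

0.509 ≤ PN ≤ 0.944

Let p₁ = 0.697, p₀ = 0.342.
Under exogeneity alone the bounds on PN are max{0,(p₁−p₀)/p₁} ≤ PN ≤ min{1,(1−p₀)/p₁}.
  lower = (p₁ − p₀)/p₁ = 0.355 / 0.697 ≈ 0.5093
  upper = min{1, (1 − p₀)/p₁} = 0.658 / 0.697 ≈ 0.9440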